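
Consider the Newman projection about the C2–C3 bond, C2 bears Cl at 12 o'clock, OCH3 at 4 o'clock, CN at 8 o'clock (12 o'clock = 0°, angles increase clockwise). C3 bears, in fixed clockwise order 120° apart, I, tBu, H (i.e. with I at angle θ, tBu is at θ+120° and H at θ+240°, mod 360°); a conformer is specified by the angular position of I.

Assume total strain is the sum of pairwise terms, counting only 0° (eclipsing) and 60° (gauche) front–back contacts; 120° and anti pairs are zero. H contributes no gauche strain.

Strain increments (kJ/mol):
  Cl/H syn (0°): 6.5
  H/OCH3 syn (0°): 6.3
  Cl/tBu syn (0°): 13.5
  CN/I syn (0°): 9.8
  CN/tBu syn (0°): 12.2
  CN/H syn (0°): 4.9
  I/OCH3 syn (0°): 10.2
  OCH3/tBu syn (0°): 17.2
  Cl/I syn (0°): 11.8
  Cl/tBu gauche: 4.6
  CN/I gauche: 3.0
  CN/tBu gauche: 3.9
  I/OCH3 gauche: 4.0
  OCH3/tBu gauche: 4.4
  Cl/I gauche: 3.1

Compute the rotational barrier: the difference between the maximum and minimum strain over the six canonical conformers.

18.8 kJ/mol

I at 0° (eclipsed): Cl(0°)/I(0°) eclipsed 11.8; OCH3(120°)/tBu(120°) eclipsed 17.2; CN(240°)/H(240°) eclipsed 4.9 → 33.9 kJ/mol.
I at 60° (staggered): Cl(0°)/I(60°) gauche 3.1; OCH3(120°)/I(60°) gauche 4.0; OCH3(120°)/tBu(180°) gauche 4.4; CN(240°)/tBu(180°) gauche 3.9 → 15.4 kJ/mol.
I at 120° (eclipsed): Cl(0°)/H(0°) eclipsed 6.5; OCH3(120°)/I(120°) eclipsed 10.2; CN(240°)/tBu(240°) eclipsed 12.2 → 28.9 kJ/mol.
I at 180° (staggered): Cl(0°)/tBu(300°) gauche 4.6; OCH3(120°)/I(180°) gauche 4.0; CN(240°)/I(180°) gauche 3.0; CN(240°)/tBu(300°) gauche 3.9 → 15.5 kJ/mol.
I at 240° (eclipsed): Cl(0°)/tBu(0°) eclipsed 13.5; OCH3(120°)/H(120°) eclipsed 6.3; CN(240°)/I(240°) eclipsed 9.8 → 29.6 kJ/mol.
I at 300° (staggered): Cl(0°)/I(300°) gauche 3.1; Cl(0°)/tBu(60°) gauche 4.6; OCH3(120°)/tBu(60°) gauche 4.4; CN(240°)/I(300°) gauche 3.0 → 15.1 kJ/mol.
Max at 0° (33.9 kJ/mol), min at 300° (15.1 kJ/mol); barrier = 18.8 kJ/mol.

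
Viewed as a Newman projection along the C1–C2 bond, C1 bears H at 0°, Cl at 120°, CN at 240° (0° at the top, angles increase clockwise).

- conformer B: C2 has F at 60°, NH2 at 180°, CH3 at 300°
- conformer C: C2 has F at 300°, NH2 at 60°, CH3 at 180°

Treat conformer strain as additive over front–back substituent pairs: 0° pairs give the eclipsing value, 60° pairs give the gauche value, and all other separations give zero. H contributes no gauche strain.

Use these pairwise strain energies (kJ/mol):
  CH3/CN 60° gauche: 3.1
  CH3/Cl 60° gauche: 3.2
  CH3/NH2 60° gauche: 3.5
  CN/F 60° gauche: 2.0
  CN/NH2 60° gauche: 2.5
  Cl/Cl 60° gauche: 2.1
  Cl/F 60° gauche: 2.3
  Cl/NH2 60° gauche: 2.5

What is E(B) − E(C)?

-0.4 kJ/mol

B (staggered): Cl(120°)/F(60°) gauche 2.3; Cl(120°)/NH2(180°) gauche 2.5; CN(240°)/NH2(180°) gauche 2.5; CN(240°)/CH3(300°) gauche 3.1 → 10.4 kJ/mol.
C (staggered): Cl(120°)/NH2(60°) gauche 2.5; Cl(120°)/CH3(180°) gauche 3.2; CN(240°)/F(300°) gauche 2.0; CN(240°)/CH3(180°) gauche 3.1 → 10.8 kJ/mol.
E(B) − E(C) = 10.4 − 10.8 = -0.4 kJ/mol.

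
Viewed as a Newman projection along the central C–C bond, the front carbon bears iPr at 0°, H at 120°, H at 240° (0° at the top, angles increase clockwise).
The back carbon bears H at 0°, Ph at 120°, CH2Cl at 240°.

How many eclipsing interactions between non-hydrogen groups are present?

Every eclipsing pair involves H, so the count is 0.

0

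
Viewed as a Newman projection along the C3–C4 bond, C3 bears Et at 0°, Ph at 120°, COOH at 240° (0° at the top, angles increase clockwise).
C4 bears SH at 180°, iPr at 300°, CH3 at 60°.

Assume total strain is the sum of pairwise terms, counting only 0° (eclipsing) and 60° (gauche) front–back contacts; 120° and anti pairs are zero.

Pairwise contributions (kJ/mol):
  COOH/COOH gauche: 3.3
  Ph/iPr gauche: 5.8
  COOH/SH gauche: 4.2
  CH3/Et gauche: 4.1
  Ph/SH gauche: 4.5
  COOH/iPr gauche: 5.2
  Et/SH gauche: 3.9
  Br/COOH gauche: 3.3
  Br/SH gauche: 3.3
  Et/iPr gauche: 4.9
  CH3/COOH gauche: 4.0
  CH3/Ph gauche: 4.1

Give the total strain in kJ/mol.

This conformer (staggered): Et(0°)/iPr(300°) gauche 4.9; Et(0°)/CH3(60°) gauche 4.1; Ph(120°)/SH(180°) gauche 4.5; Ph(120°)/CH3(60°) gauche 4.1; COOH(240°)/SH(180°) gauche 4.2; COOH(240°)/iPr(300°) gauche 5.2 → 27.0 kJ/mol.

27.0 kJ/mol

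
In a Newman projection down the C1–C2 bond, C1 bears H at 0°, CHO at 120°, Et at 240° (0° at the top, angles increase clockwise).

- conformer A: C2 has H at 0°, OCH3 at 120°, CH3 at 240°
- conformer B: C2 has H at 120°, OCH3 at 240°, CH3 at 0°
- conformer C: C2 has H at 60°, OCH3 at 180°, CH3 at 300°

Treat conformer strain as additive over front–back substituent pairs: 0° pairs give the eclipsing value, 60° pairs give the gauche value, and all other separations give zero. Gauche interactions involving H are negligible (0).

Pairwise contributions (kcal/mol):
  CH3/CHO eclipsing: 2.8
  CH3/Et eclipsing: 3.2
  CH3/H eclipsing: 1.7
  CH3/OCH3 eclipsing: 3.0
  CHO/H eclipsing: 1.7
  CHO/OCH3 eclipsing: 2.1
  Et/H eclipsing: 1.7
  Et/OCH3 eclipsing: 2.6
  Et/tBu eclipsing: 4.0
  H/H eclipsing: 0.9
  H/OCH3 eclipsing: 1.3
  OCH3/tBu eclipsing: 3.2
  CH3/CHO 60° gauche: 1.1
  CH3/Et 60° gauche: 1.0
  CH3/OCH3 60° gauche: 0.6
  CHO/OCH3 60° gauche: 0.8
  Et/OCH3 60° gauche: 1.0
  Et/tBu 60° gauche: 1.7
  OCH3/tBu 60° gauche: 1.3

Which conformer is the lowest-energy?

A (eclipsed): H–H eclipsed, CHO–OCH3 eclipsed, Et–CH3 eclipsed; 0.9 + 2.1 + 3.2 = 6.2 kcal/mol.
B (eclipsed): H–CH3 eclipsed, CHO–H eclipsed, Et–OCH3 eclipsed; 1.7 + 1.7 + 2.6 = 6.0 kcal/mol.
C (staggered): CHO–OCH3 gauche, Et–OCH3 gauche, Et–CH3 gauche; 0.8 + 1.0 + 1.0 = 2.8 kcal/mol.
C has the lowest total (2.8 kcal/mol).

C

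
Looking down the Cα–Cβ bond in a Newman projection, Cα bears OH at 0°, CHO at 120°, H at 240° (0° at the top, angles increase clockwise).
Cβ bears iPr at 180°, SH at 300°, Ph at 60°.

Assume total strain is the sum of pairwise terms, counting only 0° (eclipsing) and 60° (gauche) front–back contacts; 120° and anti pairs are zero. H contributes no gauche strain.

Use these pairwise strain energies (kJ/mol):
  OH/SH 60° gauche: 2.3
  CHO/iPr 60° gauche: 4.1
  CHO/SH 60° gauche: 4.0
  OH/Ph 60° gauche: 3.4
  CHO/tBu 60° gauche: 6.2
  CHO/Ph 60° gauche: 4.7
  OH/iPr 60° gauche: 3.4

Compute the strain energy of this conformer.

This conformer (staggered): OH–SH gauche, OH–Ph gauche, CHO–iPr gauche, CHO–Ph gauche; 2.3 + 3.4 + 4.1 + 4.7 = 14.5 kJ/mol.

14.5 kJ/mol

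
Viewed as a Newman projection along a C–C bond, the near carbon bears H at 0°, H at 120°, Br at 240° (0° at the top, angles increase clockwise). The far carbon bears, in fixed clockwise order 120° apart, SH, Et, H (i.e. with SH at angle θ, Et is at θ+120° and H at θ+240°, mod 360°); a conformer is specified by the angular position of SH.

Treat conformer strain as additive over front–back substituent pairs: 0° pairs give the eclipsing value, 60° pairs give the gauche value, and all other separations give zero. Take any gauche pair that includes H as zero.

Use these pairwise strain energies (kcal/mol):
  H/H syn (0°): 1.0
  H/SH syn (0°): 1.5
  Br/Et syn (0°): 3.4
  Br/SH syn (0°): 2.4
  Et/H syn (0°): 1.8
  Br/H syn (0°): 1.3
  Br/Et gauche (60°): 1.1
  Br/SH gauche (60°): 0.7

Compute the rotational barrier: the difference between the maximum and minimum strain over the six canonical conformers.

5.2 kcal/mol

SH at 0° (eclipsed): H(0°)/SH(0°) eclipsed 1.5; H(120°)/Et(120°) eclipsed 1.8; Br(240°)/H(240°) eclipsed 1.3 → 4.6 kcal/mol.
SH at 60° (staggered): Br(240°)/Et(180°) gauche 1.1 → 1.1 kcal/mol.
SH at 120° (eclipsed): H(0°)/H(0°) eclipsed 1.0; H(120°)/SH(120°) eclipsed 1.5; Br(240°)/Et(240°) eclipsed 3.4 → 5.9 kcal/mol.
SH at 180° (staggered): Br(240°)/SH(180°) gauche 0.7; Br(240°)/Et(300°) gauche 1.1 → 1.8 kcal/mol.
SH at 240° (eclipsed): H(0°)/Et(0°) eclipsed 1.8; H(120°)/H(120°) eclipsed 1.0; Br(240°)/SH(240°) eclipsed 2.4 → 5.2 kcal/mol.
SH at 300° (staggered): Br(240°)/SH(300°) gauche 0.7 → 0.7 kcal/mol.
Max at 120° (5.9 kcal/mol), min at 300° (0.7 kcal/mol); barrier = 5.2 kcal/mol.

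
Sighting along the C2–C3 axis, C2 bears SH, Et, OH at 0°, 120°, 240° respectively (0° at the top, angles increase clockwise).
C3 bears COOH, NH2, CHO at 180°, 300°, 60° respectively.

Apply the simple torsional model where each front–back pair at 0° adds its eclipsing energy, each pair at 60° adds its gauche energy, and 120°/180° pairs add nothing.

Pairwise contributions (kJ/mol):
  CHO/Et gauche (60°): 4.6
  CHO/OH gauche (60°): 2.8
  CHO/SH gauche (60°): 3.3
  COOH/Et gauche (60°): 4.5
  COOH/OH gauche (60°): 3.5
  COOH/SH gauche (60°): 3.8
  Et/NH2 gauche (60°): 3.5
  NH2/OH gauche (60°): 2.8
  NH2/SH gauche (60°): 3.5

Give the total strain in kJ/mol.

22.2 kJ/mol

This conformer (staggered): SH(0°)/NH2(300°) gauche 3.5; SH(0°)/CHO(60°) gauche 3.3; Et(120°)/COOH(180°) gauche 4.5; Et(120°)/CHO(60°) gauche 4.6; OH(240°)/COOH(180°) gauche 3.5; OH(240°)/NH2(300°) gauche 2.8 → 22.2 kJ/mol.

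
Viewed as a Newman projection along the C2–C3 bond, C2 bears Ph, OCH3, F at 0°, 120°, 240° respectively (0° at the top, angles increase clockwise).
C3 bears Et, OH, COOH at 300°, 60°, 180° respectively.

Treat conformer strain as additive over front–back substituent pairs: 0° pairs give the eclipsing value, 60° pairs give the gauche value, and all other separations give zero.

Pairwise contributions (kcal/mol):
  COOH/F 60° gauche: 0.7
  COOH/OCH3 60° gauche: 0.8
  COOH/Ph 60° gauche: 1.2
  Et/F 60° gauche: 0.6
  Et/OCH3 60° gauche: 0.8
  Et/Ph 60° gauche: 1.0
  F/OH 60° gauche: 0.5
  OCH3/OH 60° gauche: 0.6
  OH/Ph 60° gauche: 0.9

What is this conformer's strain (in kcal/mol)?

4.6 kcal/mol

This conformer (staggered): Ph–Et gauche, Ph–OH gauche, OCH3–OH gauche, OCH3–COOH gauche, F–Et gauche, F–COOH gauche; 1.0 + 0.9 + 0.6 + 0.8 + 0.6 + 0.7 = 4.6 kcal/mol.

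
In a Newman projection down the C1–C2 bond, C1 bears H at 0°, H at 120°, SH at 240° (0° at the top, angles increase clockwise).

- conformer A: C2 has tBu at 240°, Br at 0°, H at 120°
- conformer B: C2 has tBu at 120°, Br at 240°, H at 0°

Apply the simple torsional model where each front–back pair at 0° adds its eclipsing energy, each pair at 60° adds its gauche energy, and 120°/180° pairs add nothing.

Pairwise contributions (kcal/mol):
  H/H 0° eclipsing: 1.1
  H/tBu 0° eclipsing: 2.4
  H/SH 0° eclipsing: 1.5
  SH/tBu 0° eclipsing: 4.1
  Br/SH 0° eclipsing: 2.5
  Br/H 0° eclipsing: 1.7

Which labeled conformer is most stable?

A (eclipsed): H–Br eclipsed, H–H eclipsed, SH–tBu eclipsed; 1.7 + 1.1 + 4.1 = 6.9 kcal/mol.
B (eclipsed): H–H eclipsed, H–tBu eclipsed, SH–Br eclipsed; 1.1 + 2.4 + 2.5 = 6.0 kcal/mol.
B has the lowest total (6.0 kcal/mol).

B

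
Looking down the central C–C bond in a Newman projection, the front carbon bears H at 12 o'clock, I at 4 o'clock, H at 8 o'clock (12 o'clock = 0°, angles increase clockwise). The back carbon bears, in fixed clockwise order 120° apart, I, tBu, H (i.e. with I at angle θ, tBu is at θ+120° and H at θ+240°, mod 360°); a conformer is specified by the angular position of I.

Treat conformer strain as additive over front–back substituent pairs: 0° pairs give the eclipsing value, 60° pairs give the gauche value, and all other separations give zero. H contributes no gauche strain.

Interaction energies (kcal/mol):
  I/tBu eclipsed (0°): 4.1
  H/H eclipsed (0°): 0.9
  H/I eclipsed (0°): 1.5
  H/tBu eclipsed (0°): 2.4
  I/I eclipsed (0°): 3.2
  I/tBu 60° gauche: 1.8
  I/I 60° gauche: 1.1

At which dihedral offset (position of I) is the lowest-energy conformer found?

180°

I at 0° is eclipsed. H at 0° is eclipsed with I at 0° (1.5); I at 120° is eclipsed with tBu at 120° (4.1); H at 240° is eclipsed with H at 240° (0.9). Total 6.5 kcal/mol.
I at 60° is staggered. I at 120° is gauche with I at 60° (1.1); I at 120° is gauche with tBu at 180° (1.8). Total 2.9 kcal/mol.
I at 120° is eclipsed. H at 0° is eclipsed with H at 0° (0.9); I at 120° is eclipsed with I at 120° (3.2); H at 240° is eclipsed with tBu at 240° (2.4). Total 6.5 kcal/mol.
I at 180° is staggered. I at 120° is gauche with I at 180° (1.1). Total 1.1 kcal/mol.
I at 240° is eclipsed. H at 0° is eclipsed with tBu at 0° (2.4); I at 120° is eclipsed with H at 120° (1.5); H at 240° is eclipsed with I at 240° (1.5). Total 5.4 kcal/mol.
I at 300° is staggered. I at 120° is gauche with tBu at 60° (1.8). Total 1.8 kcal/mol.
The minimum (1.1 kcal/mol) occurs with I at 180°.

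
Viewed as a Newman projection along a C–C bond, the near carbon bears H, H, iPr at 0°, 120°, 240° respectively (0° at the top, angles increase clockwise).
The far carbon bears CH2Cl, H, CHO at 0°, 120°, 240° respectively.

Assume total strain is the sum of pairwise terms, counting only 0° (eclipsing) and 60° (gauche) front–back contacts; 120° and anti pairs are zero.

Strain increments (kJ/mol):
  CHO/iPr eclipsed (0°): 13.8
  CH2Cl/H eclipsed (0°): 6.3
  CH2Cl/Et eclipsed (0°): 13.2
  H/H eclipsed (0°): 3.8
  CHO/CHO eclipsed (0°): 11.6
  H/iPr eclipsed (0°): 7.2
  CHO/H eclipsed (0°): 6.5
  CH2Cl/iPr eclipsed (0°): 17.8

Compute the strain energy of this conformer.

This conformer is eclipsed. H at 0° is eclipsed with CH2Cl at 0° (6.3); H at 120° is eclipsed with H at 120° (3.8); iPr at 240° is eclipsed with CHO at 240° (13.8). Total 23.9 kJ/mol.

23.9 kJ/mol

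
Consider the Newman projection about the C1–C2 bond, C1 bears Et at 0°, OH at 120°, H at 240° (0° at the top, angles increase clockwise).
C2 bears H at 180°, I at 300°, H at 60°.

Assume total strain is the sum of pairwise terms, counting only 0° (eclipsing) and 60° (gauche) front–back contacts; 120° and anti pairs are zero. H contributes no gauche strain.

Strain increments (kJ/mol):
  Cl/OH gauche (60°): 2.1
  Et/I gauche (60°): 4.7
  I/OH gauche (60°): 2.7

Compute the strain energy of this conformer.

This conformer (staggered): Et–I gauche; 4.7 = 4.7 kJ/mol.

4.7 kJ/mol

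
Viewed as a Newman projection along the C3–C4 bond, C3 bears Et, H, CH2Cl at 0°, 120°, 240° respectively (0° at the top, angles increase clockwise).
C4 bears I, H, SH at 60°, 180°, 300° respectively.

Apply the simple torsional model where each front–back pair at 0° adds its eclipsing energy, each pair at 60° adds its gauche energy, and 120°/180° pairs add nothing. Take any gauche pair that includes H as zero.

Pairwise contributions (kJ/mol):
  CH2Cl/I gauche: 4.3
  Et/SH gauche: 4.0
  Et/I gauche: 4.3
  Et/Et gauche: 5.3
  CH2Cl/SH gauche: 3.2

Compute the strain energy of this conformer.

This conformer (staggered): Et(0°)/I(60°) gauche 4.3; Et(0°)/SH(300°) gauche 4.0; CH2Cl(240°)/SH(300°) gauche 3.2 → 11.5 kJ/mol.

11.5 kJ/mol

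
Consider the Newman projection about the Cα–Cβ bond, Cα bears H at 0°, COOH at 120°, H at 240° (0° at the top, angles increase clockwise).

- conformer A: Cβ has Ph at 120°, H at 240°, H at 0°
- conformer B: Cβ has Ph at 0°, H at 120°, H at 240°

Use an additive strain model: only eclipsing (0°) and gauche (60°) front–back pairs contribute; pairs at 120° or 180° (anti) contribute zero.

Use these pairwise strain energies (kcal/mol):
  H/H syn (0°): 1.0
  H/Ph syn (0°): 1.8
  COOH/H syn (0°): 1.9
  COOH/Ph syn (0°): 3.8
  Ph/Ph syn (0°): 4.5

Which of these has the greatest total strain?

A

A is eclipsed. H at 0° is eclipsed with H at 0° (1.0); COOH at 120° is eclipsed with Ph at 120° (3.8); H at 240° is eclipsed with H at 240° (1.0). Total 5.8 kcal/mol.
B is eclipsed. H at 0° is eclipsed with Ph at 0° (1.8); COOH at 120° is eclipsed with H at 120° (1.9); H at 240° is eclipsed with H at 240° (1.0). Total 4.7 kcal/mol.
A has the highest total (5.8 kcal/mol).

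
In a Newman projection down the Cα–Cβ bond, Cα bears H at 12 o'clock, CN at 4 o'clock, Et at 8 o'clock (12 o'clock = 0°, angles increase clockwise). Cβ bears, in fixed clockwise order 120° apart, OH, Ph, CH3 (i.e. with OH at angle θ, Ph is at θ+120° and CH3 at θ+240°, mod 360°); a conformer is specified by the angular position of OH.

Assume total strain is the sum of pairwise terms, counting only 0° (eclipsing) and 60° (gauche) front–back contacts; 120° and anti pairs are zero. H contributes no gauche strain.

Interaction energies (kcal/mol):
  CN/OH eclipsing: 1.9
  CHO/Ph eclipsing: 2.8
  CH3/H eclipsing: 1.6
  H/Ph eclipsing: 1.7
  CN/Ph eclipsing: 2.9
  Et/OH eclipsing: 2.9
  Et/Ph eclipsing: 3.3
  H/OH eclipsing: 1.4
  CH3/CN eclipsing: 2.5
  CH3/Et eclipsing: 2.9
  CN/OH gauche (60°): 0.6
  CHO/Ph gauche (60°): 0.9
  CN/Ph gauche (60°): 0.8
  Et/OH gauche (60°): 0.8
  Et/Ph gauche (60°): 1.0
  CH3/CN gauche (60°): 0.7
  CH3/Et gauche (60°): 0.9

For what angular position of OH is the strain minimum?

180°

OH at 0° (eclipsed): H(0°)/OH(0°) eclipsed 1.4; CN(120°)/Ph(120°) eclipsed 2.9; Et(240°)/CH3(240°) eclipsed 2.9 → 7.2 kcal/mol.
OH at 60° (staggered): CN(120°)/OH(60°) gauche 0.6; CN(120°)/Ph(180°) gauche 0.8; Et(240°)/Ph(180°) gauche 1.0; Et(240°)/CH3(300°) gauche 0.9 → 3.3 kcal/mol.
OH at 120° (eclipsed): H(0°)/CH3(0°) eclipsed 1.6; CN(120°)/OH(120°) eclipsed 1.9; Et(240°)/Ph(240°) eclipsed 3.3 → 6.8 kcal/mol.
OH at 180° (staggered): CN(120°)/OH(180°) gauche 0.6; CN(120°)/CH3(60°) gauche 0.7; Et(240°)/OH(180°) gauche 0.8; Et(240°)/Ph(300°) gauche 1.0 → 3.1 kcal/mol.
OH at 240° (eclipsed): H(0°)/Ph(0°) eclipsed 1.7; CN(120°)/CH3(120°) eclipsed 2.5; Et(240°)/OH(240°) eclipsed 2.9 → 7.1 kcal/mol.
OH at 300° (staggered): CN(120°)/Ph(60°) gauche 0.8; CN(120°)/CH3(180°) gauche 0.7; Et(240°)/OH(300°) gauche 0.8; Et(240°)/CH3(180°) gauche 0.9 → 3.2 kcal/mol.
The minimum (3.1 kcal/mol) occurs with OH at 180°.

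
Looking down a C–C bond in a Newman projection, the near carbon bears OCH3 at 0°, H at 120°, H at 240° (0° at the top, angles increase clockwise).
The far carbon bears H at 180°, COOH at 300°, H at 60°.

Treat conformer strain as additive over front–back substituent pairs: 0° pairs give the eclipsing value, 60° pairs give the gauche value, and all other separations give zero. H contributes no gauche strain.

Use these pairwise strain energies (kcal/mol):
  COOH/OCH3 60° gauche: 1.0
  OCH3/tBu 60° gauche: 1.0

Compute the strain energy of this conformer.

This conformer is staggered. OCH3 at 0° is gauche with COOH at 300° (1.0). Total 1.0 kcal/mol.

1.0 kcal/mol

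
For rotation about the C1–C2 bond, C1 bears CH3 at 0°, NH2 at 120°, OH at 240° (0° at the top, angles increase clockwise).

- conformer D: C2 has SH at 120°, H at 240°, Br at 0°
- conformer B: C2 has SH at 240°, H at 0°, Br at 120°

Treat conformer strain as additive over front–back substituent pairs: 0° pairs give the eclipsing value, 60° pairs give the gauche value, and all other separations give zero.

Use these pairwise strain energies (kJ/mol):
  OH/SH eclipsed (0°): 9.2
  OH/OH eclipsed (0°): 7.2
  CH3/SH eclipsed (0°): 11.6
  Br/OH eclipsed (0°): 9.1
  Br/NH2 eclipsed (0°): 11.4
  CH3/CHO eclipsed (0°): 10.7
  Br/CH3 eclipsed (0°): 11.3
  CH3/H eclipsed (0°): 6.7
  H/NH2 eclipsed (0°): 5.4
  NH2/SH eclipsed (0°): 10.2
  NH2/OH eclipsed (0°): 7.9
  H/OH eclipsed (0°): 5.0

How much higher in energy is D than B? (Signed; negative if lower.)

D (eclipsed): CH3(0°)/Br(0°) eclipsed 11.3; NH2(120°)/SH(120°) eclipsed 10.2; OH(240°)/H(240°) eclipsed 5.0 → 26.5 kJ/mol.
B (eclipsed): CH3(0°)/H(0°) eclipsed 6.7; NH2(120°)/Br(120°) eclipsed 11.4; OH(240°)/SH(240°) eclipsed 9.2 → 27.3 kJ/mol.
E(D) − E(B) = 26.5 − 27.3 = -0.8 kJ/mol.

-0.8 kJ/mol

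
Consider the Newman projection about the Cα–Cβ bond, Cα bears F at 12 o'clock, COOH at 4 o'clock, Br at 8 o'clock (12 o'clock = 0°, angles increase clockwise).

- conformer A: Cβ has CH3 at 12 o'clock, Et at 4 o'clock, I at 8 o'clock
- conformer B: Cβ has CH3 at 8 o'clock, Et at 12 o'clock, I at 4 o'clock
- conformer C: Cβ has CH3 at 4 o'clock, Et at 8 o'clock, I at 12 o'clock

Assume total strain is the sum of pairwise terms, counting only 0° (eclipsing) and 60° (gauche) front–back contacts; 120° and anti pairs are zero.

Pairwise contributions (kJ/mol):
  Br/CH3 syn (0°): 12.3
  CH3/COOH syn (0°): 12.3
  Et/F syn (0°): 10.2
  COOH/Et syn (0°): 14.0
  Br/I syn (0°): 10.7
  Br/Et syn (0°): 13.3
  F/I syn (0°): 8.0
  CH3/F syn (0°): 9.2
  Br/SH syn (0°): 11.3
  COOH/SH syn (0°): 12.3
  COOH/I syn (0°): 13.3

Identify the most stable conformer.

A (eclipsed): F–CH3 eclipsed, COOH–Et eclipsed, Br–I eclipsed; 9.2 + 14.0 + 10.7 = 33.9 kJ/mol.
B (eclipsed): F–Et eclipsed, COOH–I eclipsed, Br–CH3 eclipsed; 10.2 + 13.3 + 12.3 = 35.8 kJ/mol.
C (eclipsed): F–I eclipsed, COOH–CH3 eclipsed, Br–Et eclipsed; 8.0 + 12.3 + 13.3 = 33.6 kJ/mol.
C has the lowest total (33.6 kJ/mol).

C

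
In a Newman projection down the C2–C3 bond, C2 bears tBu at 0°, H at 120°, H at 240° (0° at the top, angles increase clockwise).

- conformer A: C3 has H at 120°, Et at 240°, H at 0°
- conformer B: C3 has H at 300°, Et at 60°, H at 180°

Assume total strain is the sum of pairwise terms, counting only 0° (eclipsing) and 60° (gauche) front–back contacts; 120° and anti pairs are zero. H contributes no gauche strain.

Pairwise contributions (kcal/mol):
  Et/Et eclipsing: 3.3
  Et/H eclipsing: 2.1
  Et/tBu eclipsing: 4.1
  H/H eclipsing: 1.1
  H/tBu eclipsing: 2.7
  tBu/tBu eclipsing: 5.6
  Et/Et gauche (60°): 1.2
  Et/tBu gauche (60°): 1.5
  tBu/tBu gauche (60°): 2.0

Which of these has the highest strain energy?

A (eclipsed): tBu(0°)/H(0°) eclipsed 2.7; H(120°)/H(120°) eclipsed 1.1; H(240°)/Et(240°) eclipsed 2.1 → 5.9 kcal/mol.
B (staggered): tBu(0°)/Et(60°) gauche 1.5 → 1.5 kcal/mol.
A has the highest total (5.9 kcal/mol).

A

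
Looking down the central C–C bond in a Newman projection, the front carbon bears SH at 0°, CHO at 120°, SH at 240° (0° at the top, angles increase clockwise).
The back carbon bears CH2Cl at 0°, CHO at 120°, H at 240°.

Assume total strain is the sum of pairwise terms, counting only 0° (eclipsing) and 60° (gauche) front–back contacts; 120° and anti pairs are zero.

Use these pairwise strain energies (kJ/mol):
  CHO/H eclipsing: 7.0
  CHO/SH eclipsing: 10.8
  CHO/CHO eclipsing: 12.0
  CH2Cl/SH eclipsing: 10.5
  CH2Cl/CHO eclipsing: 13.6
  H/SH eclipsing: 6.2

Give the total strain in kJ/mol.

This conformer (eclipsed): SH(0°)/CH2Cl(0°) eclipsed 10.5; CHO(120°)/CHO(120°) eclipsed 12.0; SH(240°)/H(240°) eclipsed 6.2 → 28.7 kJ/mol.

28.7 kJ/mol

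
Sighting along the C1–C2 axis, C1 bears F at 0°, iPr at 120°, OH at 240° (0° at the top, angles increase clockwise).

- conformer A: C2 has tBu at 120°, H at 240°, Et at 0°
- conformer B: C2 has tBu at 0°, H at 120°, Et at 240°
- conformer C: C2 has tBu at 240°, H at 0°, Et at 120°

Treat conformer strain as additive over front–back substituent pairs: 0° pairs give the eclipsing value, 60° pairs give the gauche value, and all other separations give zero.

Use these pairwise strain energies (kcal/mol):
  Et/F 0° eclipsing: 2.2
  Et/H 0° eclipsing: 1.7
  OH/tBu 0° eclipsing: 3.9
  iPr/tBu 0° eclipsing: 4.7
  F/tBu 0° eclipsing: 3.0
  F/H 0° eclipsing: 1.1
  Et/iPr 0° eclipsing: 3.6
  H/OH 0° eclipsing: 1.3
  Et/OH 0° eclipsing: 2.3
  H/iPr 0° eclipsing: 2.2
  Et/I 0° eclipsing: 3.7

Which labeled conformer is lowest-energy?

B

A (eclipsed): F–Et eclipsed, iPr–tBu eclipsed, OH–H eclipsed; 2.2 + 4.7 + 1.3 = 8.2 kcal/mol.
B (eclipsed): F–tBu eclipsed, iPr–H eclipsed, OH–Et eclipsed; 3.0 + 2.2 + 2.3 = 7.5 kcal/mol.
C (eclipsed): F–H eclipsed, iPr–Et eclipsed, OH–tBu eclipsed; 1.1 + 3.6 + 3.9 = 8.6 kcal/mol.
B has the lowest total (7.5 kcal/mol).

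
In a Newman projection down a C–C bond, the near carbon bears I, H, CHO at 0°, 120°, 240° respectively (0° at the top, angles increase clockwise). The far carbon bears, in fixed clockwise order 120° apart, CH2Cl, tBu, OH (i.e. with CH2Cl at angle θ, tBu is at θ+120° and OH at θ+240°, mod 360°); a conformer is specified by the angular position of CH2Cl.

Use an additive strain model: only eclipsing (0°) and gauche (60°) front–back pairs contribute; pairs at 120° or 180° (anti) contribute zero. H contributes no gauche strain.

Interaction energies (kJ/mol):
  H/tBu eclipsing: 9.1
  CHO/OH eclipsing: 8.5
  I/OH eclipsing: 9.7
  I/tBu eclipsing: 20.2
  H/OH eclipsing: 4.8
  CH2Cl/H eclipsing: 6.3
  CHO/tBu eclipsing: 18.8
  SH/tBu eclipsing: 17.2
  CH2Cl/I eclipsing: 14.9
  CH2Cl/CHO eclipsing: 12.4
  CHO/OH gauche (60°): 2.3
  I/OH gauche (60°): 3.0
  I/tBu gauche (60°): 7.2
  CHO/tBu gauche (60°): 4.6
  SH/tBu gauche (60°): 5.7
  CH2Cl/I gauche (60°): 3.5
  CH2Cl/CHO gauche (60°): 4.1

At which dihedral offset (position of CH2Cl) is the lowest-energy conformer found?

CH2Cl at 0° is eclipsed. I at 0° is eclipsed with CH2Cl at 0° (14.9); H at 120° is eclipsed with tBu at 120° (9.1); CHO at 240° is eclipsed with OH at 240° (8.5). Total 32.5 kJ/mol.
CH2Cl at 60° is staggered. I at 0° is gauche with CH2Cl at 60° (3.5); I at 0° is gauche with OH at 300° (3.0); CHO at 240° is gauche with tBu at 180° (4.6); CHO at 240° is gauche with OH at 300° (2.3). Total 13.4 kJ/mol.
CH2Cl at 120° is eclipsed. I at 0° is eclipsed with OH at 0° (9.7); H at 120° is eclipsed with CH2Cl at 120° (6.3); CHO at 240° is eclipsed with tBu at 240° (18.8). Total 34.8 kJ/mol.
CH2Cl at 180° is staggered. I at 0° is gauche with tBu at 300° (7.2); I at 0° is gauche with OH at 60° (3.0); CHO at 240° is gauche with CH2Cl at 180° (4.1); CHO at 240° is gauche with tBu at 300° (4.6). Total 18.9 kJ/mol.
CH2Cl at 240° is eclipsed. I at 0° is eclipsed with tBu at 0° (20.2); H at 120° is eclipsed with OH at 120° (4.8); CHO at 240° is eclipsed with CH2Cl at 240° (12.4). Total 37.4 kJ/mol.
CH2Cl at 300° is staggered. I at 0° is gauche with CH2Cl at 300° (3.5); I at 0° is gauche with tBu at 60° (7.2); CHO at 240° is gauche with CH2Cl at 300° (4.1); CHO at 240° is gauche with OH at 180° (2.3). Total 17.1 kJ/mol.
The minimum (13.4 kJ/mol) occurs with CH2Cl at 60°.

60°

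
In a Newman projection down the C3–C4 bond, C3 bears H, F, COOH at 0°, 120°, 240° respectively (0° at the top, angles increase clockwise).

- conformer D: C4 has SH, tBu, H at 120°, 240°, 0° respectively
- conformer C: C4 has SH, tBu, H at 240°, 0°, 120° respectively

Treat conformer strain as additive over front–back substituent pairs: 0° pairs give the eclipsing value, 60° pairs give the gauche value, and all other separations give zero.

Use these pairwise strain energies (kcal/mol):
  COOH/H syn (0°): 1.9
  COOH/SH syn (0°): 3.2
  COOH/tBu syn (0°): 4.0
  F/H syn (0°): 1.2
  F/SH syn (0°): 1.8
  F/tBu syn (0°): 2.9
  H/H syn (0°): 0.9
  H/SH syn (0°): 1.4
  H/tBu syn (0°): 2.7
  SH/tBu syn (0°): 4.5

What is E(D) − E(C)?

-0.4 kcal/mol

D (eclipsed): H(0°)/H(0°) eclipsed 0.9; F(120°)/SH(120°) eclipsed 1.8; COOH(240°)/tBu(240°) eclipsed 4.0 → 6.7 kcal/mol.
C (eclipsed): H(0°)/tBu(0°) eclipsed 2.7; F(120°)/H(120°) eclipsed 1.2; COOH(240°)/SH(240°) eclipsed 3.2 → 7.1 kcal/mol.
E(D) − E(C) = 6.7 − 7.1 = -0.4 kcal/mol.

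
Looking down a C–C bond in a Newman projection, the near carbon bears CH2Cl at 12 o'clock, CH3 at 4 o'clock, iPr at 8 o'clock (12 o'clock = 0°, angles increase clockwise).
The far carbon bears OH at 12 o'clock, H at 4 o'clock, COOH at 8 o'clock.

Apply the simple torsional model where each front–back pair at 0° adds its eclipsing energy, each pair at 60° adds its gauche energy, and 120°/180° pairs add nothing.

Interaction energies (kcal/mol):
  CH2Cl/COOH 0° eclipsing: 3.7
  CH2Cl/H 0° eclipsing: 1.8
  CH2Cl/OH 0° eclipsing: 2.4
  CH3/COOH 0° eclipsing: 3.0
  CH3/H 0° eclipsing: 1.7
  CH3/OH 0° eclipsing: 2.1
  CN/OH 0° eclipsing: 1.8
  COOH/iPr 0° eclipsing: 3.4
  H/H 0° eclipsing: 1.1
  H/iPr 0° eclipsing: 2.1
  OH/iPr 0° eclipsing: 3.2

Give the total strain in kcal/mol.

This conformer (eclipsed): CH2Cl–OH eclipsed, CH3–H eclipsed, iPr–COOH eclipsed; 2.4 + 1.7 + 3.4 = 7.5 kcal/mol.

7.5 kcal/mol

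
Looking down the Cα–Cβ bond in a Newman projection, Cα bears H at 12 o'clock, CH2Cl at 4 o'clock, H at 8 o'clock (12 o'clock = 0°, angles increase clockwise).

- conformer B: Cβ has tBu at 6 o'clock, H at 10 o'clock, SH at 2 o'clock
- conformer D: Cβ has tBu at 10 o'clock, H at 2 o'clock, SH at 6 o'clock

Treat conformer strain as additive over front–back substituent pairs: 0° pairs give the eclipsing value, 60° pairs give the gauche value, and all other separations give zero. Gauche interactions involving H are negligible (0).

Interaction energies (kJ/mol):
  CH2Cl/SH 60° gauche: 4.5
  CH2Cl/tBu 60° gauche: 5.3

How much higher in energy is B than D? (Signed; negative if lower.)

+5.3 kJ/mol

B (staggered): CH2Cl(120°)/tBu(180°) gauche 5.3; CH2Cl(120°)/SH(60°) gauche 4.5 → 9.8 kJ/mol.
D (staggered): CH2Cl(120°)/SH(180°) gauche 4.5 → 4.5 kJ/mol.
E(B) − E(D) = 9.8 − 4.5 = +5.3 kJ/mol.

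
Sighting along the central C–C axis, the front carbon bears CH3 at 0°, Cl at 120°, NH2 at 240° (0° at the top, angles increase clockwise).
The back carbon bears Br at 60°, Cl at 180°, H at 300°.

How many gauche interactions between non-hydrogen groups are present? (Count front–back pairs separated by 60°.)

Non-H gauche pairs: CH3(0°)/Br(60°); Cl(120°)/Br(60°); Cl(120°)/Cl(180°); NH2(240°)/Cl(180°) — 4 interactions.

4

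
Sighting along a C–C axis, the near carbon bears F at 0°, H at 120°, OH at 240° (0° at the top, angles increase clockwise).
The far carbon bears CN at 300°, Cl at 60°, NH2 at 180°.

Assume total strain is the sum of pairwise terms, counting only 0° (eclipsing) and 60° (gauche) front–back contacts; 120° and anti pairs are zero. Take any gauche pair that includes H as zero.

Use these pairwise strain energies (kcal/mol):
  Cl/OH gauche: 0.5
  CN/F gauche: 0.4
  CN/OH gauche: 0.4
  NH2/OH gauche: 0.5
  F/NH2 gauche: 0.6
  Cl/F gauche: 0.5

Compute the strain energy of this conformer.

This conformer (staggered): F–CN gauche, F–Cl gauche, OH–CN gauche, OH–NH2 gauche; 0.4 + 0.5 + 0.4 + 0.5 = 1.8 kcal/mol.

1.8 kcal/mol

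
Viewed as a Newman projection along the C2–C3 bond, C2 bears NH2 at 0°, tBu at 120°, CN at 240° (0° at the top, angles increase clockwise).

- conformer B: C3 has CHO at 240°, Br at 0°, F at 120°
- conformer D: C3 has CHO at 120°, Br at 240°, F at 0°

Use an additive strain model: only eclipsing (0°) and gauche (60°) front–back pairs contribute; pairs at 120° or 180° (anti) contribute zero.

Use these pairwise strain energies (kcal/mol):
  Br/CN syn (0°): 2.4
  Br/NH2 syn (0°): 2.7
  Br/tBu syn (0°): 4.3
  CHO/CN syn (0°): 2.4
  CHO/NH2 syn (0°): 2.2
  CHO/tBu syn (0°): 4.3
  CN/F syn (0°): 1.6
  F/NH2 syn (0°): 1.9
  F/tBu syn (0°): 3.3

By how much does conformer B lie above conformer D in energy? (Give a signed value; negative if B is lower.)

-0.2 kcal/mol

B (eclipsed): NH2(0°)/Br(0°) eclipsed 2.7; tBu(120°)/F(120°) eclipsed 3.3; CN(240°)/CHO(240°) eclipsed 2.4 → 8.4 kcal/mol.
D (eclipsed): NH2(0°)/F(0°) eclipsed 1.9; tBu(120°)/CHO(120°) eclipsed 4.3; CN(240°)/Br(240°) eclipsed 2.4 → 8.6 kcal/mol.
E(B) − E(D) = 8.4 − 8.6 = -0.2 kcal/mol.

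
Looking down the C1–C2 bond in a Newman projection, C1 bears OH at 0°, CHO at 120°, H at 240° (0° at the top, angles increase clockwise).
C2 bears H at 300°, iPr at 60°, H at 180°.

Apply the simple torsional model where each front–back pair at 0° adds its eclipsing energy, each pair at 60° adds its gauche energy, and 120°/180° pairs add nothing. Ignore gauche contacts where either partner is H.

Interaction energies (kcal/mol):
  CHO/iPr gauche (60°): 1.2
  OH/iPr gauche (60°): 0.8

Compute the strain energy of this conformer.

2.0 kcal/mol

This conformer (staggered): OH–iPr gauche, CHO–iPr gauche; 0.8 + 1.2 = 2.0 kcal/mol.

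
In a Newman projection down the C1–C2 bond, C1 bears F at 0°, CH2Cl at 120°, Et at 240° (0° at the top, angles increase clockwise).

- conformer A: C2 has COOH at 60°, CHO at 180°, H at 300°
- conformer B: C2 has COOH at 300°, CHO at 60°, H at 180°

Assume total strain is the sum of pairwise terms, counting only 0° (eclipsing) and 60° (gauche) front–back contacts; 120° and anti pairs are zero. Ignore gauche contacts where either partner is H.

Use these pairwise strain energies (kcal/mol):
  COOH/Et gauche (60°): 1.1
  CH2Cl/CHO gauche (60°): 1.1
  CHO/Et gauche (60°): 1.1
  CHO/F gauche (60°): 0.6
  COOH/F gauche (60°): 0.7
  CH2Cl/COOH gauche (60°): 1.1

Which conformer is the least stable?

A

A (staggered): F(0°)/COOH(60°) gauche 0.7; CH2Cl(120°)/COOH(60°) gauche 1.1; CH2Cl(120°)/CHO(180°) gauche 1.1; Et(240°)/CHO(180°) gauche 1.1 → 4.0 kcal/mol.
B (staggered): F(0°)/COOH(300°) gauche 0.7; F(0°)/CHO(60°) gauche 0.6; CH2Cl(120°)/CHO(60°) gauche 1.1; Et(240°)/COOH(300°) gauche 1.1 → 3.5 kcal/mol.
A has the highest total (4.0 kcal/mol).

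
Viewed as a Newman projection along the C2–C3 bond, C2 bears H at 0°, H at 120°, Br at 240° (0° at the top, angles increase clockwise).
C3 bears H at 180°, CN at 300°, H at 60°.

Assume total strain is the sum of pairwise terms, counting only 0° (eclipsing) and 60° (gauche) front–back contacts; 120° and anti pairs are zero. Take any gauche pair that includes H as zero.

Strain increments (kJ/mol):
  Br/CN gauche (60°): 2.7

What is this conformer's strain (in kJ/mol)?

2.7 kJ/mol

This conformer is staggered. Br at 240° is gauche with CN at 300° (2.7). Total 2.7 kJ/mol.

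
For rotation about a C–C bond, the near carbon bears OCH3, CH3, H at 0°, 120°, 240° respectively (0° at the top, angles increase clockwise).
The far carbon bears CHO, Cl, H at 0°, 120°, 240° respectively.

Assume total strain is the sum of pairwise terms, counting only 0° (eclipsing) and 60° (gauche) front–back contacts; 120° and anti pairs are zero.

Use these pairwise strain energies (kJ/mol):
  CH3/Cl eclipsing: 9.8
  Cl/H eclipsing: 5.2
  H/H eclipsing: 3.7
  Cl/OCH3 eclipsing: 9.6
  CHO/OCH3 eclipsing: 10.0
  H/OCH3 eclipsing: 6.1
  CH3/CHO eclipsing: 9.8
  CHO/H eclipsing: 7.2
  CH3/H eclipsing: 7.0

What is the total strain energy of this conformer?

23.5 kJ/mol

This conformer (eclipsed): OCH3–CHO eclipsed, CH3–Cl eclipsed, H–H eclipsed; 10.0 + 9.8 + 3.7 = 23.5 kJ/mol.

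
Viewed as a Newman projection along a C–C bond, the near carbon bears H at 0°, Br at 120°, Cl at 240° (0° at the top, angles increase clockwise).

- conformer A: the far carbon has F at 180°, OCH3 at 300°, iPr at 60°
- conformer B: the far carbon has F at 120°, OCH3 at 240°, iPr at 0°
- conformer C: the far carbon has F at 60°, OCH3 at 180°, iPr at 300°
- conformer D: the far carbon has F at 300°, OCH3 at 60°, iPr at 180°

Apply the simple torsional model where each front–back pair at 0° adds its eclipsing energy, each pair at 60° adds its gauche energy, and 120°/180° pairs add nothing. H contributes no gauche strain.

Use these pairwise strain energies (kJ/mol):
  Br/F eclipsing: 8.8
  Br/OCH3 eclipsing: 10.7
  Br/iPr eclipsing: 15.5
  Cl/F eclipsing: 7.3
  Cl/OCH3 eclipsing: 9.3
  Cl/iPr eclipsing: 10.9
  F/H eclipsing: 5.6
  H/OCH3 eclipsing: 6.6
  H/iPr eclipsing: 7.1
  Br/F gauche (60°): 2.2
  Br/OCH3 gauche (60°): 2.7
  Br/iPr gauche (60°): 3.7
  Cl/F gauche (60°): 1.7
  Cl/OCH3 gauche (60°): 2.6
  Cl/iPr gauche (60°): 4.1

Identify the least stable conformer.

B

A (staggered): Br(120°)/F(180°) gauche 2.2; Br(120°)/iPr(60°) gauche 3.7; Cl(240°)/F(180°) gauche 1.7; Cl(240°)/OCH3(300°) gauche 2.6 → 10.2 kJ/mol.
B (eclipsed): H(0°)/iPr(0°) eclipsed 7.1; Br(120°)/F(120°) eclipsed 8.8; Cl(240°)/OCH3(240°) eclipsed 9.3 → 25.2 kJ/mol.
C (staggered): Br(120°)/F(60°) gauche 2.2; Br(120°)/OCH3(180°) gauche 2.7; Cl(240°)/OCH3(180°) gauche 2.6; Cl(240°)/iPr(300°) gauche 4.1 → 11.6 kJ/mol.
D (staggered): Br(120°)/OCH3(60°) gauche 2.7; Br(120°)/iPr(180°) gauche 3.7; Cl(240°)/F(300°) gauche 1.7; Cl(240°)/iPr(180°) gauche 4.1 → 12.2 kJ/mol.
B has the highest total (25.2 kJ/mol).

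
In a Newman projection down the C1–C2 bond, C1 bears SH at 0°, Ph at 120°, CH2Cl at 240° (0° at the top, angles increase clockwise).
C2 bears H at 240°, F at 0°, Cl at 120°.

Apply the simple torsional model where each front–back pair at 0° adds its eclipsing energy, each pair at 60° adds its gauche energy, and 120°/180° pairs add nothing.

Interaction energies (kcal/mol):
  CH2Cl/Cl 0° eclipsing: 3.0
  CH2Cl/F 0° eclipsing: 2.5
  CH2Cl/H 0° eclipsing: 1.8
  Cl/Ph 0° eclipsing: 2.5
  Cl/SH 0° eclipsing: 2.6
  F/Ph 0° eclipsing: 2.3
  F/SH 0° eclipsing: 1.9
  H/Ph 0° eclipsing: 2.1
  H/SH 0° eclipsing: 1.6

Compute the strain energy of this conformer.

6.2 kcal/mol

This conformer (eclipsed): SH(0°)/F(0°) eclipsed 1.9; Ph(120°)/Cl(120°) eclipsed 2.5; CH2Cl(240°)/H(240°) eclipsed 1.8 → 6.2 kcal/mol.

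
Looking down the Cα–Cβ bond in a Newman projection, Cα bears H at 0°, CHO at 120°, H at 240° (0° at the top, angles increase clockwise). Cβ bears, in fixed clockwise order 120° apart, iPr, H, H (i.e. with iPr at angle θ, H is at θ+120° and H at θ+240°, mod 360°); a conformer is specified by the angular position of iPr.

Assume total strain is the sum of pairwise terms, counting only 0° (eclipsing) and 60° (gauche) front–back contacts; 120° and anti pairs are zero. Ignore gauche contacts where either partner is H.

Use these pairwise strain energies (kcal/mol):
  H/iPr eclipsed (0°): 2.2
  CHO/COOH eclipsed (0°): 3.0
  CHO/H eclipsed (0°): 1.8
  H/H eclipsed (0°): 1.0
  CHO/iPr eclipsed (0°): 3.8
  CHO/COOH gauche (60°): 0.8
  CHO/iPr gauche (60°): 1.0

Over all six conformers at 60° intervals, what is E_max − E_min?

iPr at 0° is eclipsed. H at 0° is eclipsed with iPr at 0° (2.2); CHO at 120° is eclipsed with H at 120° (1.8); H at 240° is eclipsed with H at 240° (1.0). Total 5.0 kcal/mol.
iPr at 60° is staggered. CHO at 120° is gauche with iPr at 60° (1.0). Total 1.0 kcal/mol.
iPr at 120° is eclipsed. H at 0° is eclipsed with H at 0° (1.0); CHO at 120° is eclipsed with iPr at 120° (3.8); H at 240° is eclipsed with H at 240° (1.0). Total 5.8 kcal/mol.
iPr at 180° is staggered. CHO at 120° is gauche with iPr at 180° (1.0). Total 1.0 kcal/mol.
iPr at 240° is eclipsed. H at 0° is eclipsed with H at 0° (1.0); CHO at 120° is eclipsed with H at 120° (1.8); H at 240° is eclipsed with iPr at 240° (2.2). Total 5.0 kcal/mol.
iPr at 300° (staggered): no non-H gauche contacts → 0.0 kcal/mol.
Max at 120° (5.8 kcal/mol), min at 300° (0.0 kcal/mol); barrier = 5.8 kcal/mol.

5.8 kcal/mol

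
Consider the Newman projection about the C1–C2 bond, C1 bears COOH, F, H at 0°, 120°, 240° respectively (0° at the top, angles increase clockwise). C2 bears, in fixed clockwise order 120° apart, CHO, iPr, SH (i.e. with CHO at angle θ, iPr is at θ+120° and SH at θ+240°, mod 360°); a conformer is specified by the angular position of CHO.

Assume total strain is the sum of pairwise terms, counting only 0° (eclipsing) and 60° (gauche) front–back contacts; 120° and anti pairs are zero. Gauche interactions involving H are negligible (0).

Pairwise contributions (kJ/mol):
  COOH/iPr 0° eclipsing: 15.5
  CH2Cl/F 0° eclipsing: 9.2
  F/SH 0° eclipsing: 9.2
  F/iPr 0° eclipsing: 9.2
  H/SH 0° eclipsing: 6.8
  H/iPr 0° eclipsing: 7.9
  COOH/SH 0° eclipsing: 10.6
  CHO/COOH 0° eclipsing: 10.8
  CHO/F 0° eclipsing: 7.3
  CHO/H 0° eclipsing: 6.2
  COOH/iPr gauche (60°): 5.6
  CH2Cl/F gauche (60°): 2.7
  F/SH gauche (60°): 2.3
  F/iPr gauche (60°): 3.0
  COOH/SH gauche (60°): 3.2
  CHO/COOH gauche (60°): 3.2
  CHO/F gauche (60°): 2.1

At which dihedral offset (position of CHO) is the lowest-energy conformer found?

CHO at 0° is eclipsed. COOH at 0° is eclipsed with CHO at 0° (10.8); F at 120° is eclipsed with iPr at 120° (9.2); H at 240° is eclipsed with SH at 240° (6.8). Total 26.8 kJ/mol.
CHO at 60° is staggered. COOH at 0° is gauche with CHO at 60° (3.2); COOH at 0° is gauche with SH at 300° (3.2); F at 120° is gauche with CHO at 60° (2.1); F at 120° is gauche with iPr at 180° (3.0). Total 11.5 kJ/mol.
CHO at 120° is eclipsed. COOH at 0° is eclipsed with SH at 0° (10.6); F at 120° is eclipsed with CHO at 120° (7.3); H at 240° is eclipsed with iPr at 240° (7.9). Total 25.8 kJ/mol.
CHO at 180° is staggered. COOH at 0° is gauche with iPr at 300° (5.6); COOH at 0° is gauche with SH at 60° (3.2); F at 120° is gauche with CHO at 180° (2.1); F at 120° is gauche with SH at 60° (2.3). Total 13.2 kJ/mol.
CHO at 240° is eclipsed. COOH at 0° is eclipsed with iPr at 0° (15.5); F at 120° is eclipsed with SH at 120° (9.2); H at 240° is eclipsed with CHO at 240° (6.2). Total 30.9 kJ/mol.
CHO at 300° is staggered. COOH at 0° is gauche with CHO at 300° (3.2); COOH at 0° is gauche with iPr at 60° (5.6); F at 120° is gauche with iPr at 60° (3.0); F at 120° is gauche with SH at 180° (2.3). Total 14.1 kJ/mol.
The minimum (11.5 kJ/mol) occurs with CHO at 60°.

60°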